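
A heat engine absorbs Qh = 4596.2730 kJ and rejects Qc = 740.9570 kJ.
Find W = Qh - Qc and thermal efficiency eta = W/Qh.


W = 4596.2730 - 740.9570 = 3855.3160 kJ
eta = 3855.3160 / 4596.2730 = 0.8388 = 83.8792%

W = 3855.3160 kJ, eta = 83.8792%


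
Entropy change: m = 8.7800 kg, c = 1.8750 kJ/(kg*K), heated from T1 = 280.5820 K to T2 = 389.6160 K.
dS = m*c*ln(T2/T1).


T2/T1 = 1.3886
ln(T2/T1) = 0.3283
dS = 8.7800 * 1.8750 * 0.3283 = 5.4046 kJ/K

5.4046 kJ/K


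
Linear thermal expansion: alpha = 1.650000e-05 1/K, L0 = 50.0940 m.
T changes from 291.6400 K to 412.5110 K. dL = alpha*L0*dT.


dT = 120.8710 K
dL = 1.650000e-05 * 50.0940 * 120.8710 = 0.099906 m
L_final = 50.193906 m

dL = 0.099906 m


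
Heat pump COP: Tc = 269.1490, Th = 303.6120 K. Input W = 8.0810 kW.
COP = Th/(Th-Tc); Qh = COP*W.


COP = 303.6120 / 34.4630 = 8.8098
Qh = 8.8098 * 8.0810 = 71.1920 kW

COP = 8.8098, Qh = 71.1920 kW


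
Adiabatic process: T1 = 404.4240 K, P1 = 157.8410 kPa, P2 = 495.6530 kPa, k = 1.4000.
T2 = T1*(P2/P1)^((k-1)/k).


(k-1)/k = 0.2857
(P2/P1)^exp = 1.3867
T2 = 404.4240 * 1.3867 = 560.8218 K

560.8218 K


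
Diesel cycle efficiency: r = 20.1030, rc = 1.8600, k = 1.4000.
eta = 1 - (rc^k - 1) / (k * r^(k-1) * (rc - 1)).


r^(k-1) = 3.3213
rc^k = 2.3841
eta = 0.6539 = 65.3881%

65.3881%


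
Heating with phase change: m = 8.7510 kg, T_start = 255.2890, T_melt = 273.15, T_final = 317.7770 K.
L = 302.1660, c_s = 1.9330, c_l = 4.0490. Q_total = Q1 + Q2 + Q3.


Q1 (sensible, solid) = 8.7510 * 1.9330 * 17.8610 = 302.1310 kJ
Q2 (latent) = 8.7510 * 302.1660 = 2644.2547 kJ
Q3 (sensible, liquid) = 8.7510 * 4.0490 * 44.6270 = 1581.2595 kJ
Q_total = 4527.6452 kJ

4527.6452 kJ


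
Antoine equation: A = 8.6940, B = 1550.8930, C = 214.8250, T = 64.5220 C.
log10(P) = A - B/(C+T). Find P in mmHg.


C+T = 279.3470
B/(C+T) = 5.5519
log10(P) = 8.6940 - 5.5519 = 3.1421
P = 10^3.1421 = 1387.2308 mmHg

1387.2308 mmHg


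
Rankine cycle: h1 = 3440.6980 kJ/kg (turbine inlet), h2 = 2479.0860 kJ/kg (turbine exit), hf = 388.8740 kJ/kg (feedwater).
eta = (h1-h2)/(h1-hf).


W = 961.6120 kJ/kg
Q_in = 3051.8240 kJ/kg
eta = 0.3151 = 31.5094%

eta = 31.5094%


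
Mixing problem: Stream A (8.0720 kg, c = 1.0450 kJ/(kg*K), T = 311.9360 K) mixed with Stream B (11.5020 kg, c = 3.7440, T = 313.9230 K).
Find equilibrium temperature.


num = 16149.8744
den = 51.4987
Tf = 313.5975 K

313.5975 K


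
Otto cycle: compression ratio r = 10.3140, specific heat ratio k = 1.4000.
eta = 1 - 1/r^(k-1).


r^(k-1) = 2.5431
eta = 1 - 1/2.5431 = 0.6068 = 60.6786%

60.6786%


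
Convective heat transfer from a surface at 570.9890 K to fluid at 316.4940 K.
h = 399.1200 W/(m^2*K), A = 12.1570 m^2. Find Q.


dT = 254.4950 K
Q = 399.1200 * 12.1570 * 254.4950 = 1234835.6578 W

1234835.6578 W


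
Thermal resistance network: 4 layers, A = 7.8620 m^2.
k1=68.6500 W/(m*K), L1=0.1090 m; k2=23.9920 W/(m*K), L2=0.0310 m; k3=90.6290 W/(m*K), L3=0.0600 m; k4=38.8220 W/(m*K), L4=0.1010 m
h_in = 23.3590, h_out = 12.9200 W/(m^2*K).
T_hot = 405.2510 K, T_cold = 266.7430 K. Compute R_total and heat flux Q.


R_conv_in = 1/(23.3590*7.8620) = 0.0054
R_1 = 0.1090/(68.6500*7.8620) = 0.0002
R_2 = 0.0310/(23.9920*7.8620) = 0.0002
R_3 = 0.0600/(90.6290*7.8620) = 8.4208e-05
R_4 = 0.1010/(38.8220*7.8620) = 0.0003
R_conv_out = 1/(12.9200*7.8620) = 0.0098
R_total = 0.0161 K/W
Q = 138.5080 / 0.0161 = 8618.3178 W

R_total = 0.0161 K/W, Q = 8618.3178 W


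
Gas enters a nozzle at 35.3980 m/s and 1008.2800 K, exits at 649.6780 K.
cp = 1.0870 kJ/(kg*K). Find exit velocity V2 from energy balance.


dT = 358.6020 K
2*cp*1000*dT = 779600.7480
V1^2 = 1253.0184
V2 = sqrt(780853.7664) = 883.6593 m/s

883.6593 m/s


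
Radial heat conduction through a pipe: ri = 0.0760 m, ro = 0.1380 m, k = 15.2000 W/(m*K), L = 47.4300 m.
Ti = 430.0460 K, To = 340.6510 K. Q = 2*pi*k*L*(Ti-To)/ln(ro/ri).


dT = 89.3950 K
ln(ro/ri) = 0.5965
Q = 2*pi*15.2000*47.4300*89.3950 / 0.5965 = 678835.5055 W

678835.5055 W


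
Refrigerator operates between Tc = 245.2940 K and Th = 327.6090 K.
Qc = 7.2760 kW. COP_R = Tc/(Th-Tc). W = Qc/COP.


COP = 245.2940 / 82.3150 = 2.9799
W = 7.2760 / 2.9799 = 2.4417 kW

COP = 2.9799, W = 2.4417 kW


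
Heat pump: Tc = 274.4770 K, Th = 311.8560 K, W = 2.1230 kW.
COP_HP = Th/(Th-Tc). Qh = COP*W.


COP = 311.8560 / 37.3790 = 8.3431
Qh = 8.3431 * 2.1230 = 17.7124 kW

COP = 8.3431, Qh = 17.7124 kW


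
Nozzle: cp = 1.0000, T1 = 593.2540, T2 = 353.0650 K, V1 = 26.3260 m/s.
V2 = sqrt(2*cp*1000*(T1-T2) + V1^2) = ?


dT = 240.1890 K
2*cp*1000*dT = 480378.0000
V1^2 = 693.0583
V2 = sqrt(481071.0583) = 693.5929 m/s

693.5929 m/s


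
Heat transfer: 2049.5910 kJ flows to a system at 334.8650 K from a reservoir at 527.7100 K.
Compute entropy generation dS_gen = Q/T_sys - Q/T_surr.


dS_sys = 2049.5910/334.8650 = 6.1206 kJ/K
dS_surr = -2049.5910/527.7100 = -3.8839 kJ/K
dS_gen = 6.1206 - 3.8839 = 2.2367 kJ/K (irreversible)

dS_gen = 2.2367 kJ/K, irreversible


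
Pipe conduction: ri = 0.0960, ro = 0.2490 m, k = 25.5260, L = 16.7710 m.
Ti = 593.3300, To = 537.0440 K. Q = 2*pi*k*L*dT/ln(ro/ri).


dT = 56.2860 K
ln(ro/ri) = 0.9531
Q = 2*pi*25.5260*16.7710*56.2860 / 0.9531 = 158847.8588 W

158847.8588 W


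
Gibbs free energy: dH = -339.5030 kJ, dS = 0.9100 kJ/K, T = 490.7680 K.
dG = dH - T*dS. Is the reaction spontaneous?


T*dS = 490.7680 * 0.9100 = 446.5989 kJ
dG = -339.5030 - 446.5989 = -786.1019 kJ (spontaneous)

dG = -786.1019 kJ, spontaneous


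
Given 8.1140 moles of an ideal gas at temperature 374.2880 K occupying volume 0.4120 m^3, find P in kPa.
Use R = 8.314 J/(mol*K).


P = nRT/V = 8.1140 * 8.314 * 374.2880 / 0.4120
= 25249.3921 / 0.4120 = 61284.9323 Pa = 61.2849 kPa

61.2849 kPa


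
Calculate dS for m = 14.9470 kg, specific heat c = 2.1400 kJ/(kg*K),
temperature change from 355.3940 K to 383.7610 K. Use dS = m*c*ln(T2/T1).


T2/T1 = 1.0798
ln(T2/T1) = 0.0768
dS = 14.9470 * 2.1400 * 0.0768 = 2.4563 kJ/K

2.4563 kJ/K


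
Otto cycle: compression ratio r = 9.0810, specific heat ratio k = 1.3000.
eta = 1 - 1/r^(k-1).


r^(k-1) = 1.9384
eta = 1 - 1/1.9384 = 0.4841 = 48.4107%

48.4107%


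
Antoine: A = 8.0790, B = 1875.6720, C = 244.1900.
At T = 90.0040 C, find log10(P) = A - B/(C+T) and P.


C+T = 334.1940
B/(C+T) = 5.6125
log10(P) = 8.0790 - 5.6125 = 2.4665
P = 10^2.4665 = 292.7356 mmHg

292.7356 mmHg


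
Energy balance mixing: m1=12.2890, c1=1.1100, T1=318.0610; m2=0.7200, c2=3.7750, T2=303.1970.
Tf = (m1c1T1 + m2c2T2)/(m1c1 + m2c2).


num = 5162.6928
den = 16.3588
Tf = 315.5914 K

315.5914 K


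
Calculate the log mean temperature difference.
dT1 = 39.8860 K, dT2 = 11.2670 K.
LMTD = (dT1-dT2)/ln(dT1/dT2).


dT1/dT2 = 3.5401
ln(dT1/dT2) = 1.2641
LMTD = 28.6190 / 1.2641 = 22.6390 K

22.6390 K


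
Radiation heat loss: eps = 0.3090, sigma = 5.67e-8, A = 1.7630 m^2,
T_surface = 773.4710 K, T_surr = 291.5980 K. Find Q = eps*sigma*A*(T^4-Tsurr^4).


T^4 = 3.5791e+11
Tsurr^4 = 7.2300e+09
Q = 0.3090 * 5.67e-8 * 1.7630 * 3.5068e+11 = 10831.9640 W

10831.9640 W


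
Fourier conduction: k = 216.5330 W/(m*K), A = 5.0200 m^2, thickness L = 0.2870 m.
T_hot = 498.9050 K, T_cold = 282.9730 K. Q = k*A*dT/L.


dT = 215.9320 K
Q = 216.5330 * 5.0200 * 215.9320 / 0.2870 = 817829.7800 W

817829.7800 W


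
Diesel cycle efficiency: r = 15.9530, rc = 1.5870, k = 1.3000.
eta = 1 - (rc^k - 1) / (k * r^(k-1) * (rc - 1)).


r^(k-1) = 2.2954
rc^k = 1.8228
eta = 0.5302 = 53.0231%

53.0231%


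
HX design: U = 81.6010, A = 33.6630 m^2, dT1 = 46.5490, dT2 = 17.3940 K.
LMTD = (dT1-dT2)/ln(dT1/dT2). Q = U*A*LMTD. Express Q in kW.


LMTD = 29.6176 K
Q = 81.6010 * 33.6630 * 29.6176 = 81357.6646 W = 81.3577 kW

81.3577 kW


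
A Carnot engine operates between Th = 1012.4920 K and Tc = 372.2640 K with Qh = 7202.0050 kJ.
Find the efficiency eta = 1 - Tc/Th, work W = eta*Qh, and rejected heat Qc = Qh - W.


eta = 1 - 372.2640/1012.4920 = 0.6323
W = 0.6323 * 7202.0050 = 4554.0362 kJ
Qc = 7202.0050 - 4554.0362 = 2647.9688 kJ

eta = 63.2329%, W = 4554.0362 kJ, Qc = 2647.9688 kJ


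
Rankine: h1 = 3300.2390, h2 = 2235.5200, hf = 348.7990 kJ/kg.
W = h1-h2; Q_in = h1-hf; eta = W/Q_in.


W = 1064.7190 kJ/kg
Q_in = 2951.4400 kJ/kg
eta = 0.3607 = 36.0746%

eta = 36.0746%


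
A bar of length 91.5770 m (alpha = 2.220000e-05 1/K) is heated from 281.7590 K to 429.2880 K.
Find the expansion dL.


dT = 147.5290 K
dL = 2.220000e-05 * 91.5770 * 147.5290 = 0.299928 m
L_final = 91.876928 m

dL = 0.299928 m


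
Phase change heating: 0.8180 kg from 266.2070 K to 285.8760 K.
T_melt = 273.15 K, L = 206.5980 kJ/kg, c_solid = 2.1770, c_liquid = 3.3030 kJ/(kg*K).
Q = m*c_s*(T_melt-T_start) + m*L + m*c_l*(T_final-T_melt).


Q1 (sensible, solid) = 0.8180 * 2.1770 * 6.9430 = 12.3640 kJ
Q2 (latent) = 0.8180 * 206.5980 = 168.9972 kJ
Q3 (sensible, liquid) = 0.8180 * 3.3030 * 12.7260 = 34.3838 kJ
Q_total = 215.7450 kJ

215.7450 kJ


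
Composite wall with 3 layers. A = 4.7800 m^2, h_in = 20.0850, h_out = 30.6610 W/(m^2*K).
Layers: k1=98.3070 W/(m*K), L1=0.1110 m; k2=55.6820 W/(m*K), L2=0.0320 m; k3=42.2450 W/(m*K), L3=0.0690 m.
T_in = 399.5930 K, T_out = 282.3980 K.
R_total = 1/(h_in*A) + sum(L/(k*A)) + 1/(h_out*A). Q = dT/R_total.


R_conv_in = 1/(20.0850*4.7800) = 0.0104
R_1 = 0.1110/(98.3070*4.7800) = 0.0002
R_2 = 0.0320/(55.6820*4.7800) = 0.0001
R_3 = 0.0690/(42.2450*4.7800) = 0.0003
R_conv_out = 1/(30.6610*4.7800) = 0.0068
R_total = 0.0179 K/W
Q = 117.1950 / 0.0179 = 6533.5947 W

R_total = 0.0179 K/W, Q = 6533.5947 W


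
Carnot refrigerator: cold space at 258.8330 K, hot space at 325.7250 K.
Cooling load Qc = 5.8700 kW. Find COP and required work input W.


COP = 258.8330 / 66.8920 = 3.8694
W = 5.8700 / 3.8694 = 1.5170 kW

COP = 3.8694, W = 1.5170 kW


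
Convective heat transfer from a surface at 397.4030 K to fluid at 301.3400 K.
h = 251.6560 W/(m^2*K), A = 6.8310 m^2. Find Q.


dT = 96.0630 K
Q = 251.6560 * 6.8310 * 96.0630 = 165138.2660 W

165138.2660 W


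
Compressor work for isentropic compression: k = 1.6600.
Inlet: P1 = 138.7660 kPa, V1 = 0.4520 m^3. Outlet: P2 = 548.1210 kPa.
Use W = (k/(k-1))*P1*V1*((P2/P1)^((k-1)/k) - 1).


(k-1)/k = 0.3976
(P2/P1)^exp = 1.7266
W = 2.5152 * 138.7660 * 0.4520 * (1.7266 - 1) = 114.6305 kJ

114.6305 kJ


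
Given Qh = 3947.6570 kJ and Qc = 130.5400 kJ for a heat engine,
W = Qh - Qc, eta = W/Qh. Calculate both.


W = 3947.6570 - 130.5400 = 3817.1170 kJ
eta = 3817.1170 / 3947.6570 = 0.9669 = 96.6932%

W = 3817.1170 kJ, eta = 96.6932%


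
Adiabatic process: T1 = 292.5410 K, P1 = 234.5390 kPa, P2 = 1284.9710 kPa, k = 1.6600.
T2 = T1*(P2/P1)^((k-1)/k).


(k-1)/k = 0.3976
(P2/P1)^exp = 1.9665
T2 = 292.5410 * 1.9665 = 575.2784 K

575.2784 K


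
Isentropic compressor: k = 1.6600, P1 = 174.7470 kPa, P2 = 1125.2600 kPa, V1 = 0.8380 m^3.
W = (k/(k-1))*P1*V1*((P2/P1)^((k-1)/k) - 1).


(k-1)/k = 0.3976
(P2/P1)^exp = 2.0970
W = 2.5152 * 174.7470 * 0.8380 * (2.0970 - 1) = 404.0220 kJ

404.0220 kJ


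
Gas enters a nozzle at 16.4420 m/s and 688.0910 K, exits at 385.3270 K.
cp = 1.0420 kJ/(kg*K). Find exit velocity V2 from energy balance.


dT = 302.7640 K
2*cp*1000*dT = 630960.1760
V1^2 = 270.3394
V2 = sqrt(631230.5154) = 794.5002 m/s

794.5002 m/s


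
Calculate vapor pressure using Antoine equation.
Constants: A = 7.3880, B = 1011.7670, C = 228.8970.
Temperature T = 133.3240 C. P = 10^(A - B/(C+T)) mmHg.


C+T = 362.2210
B/(C+T) = 2.7932
log10(P) = 7.3880 - 2.7932 = 4.5948
P = 10^4.5948 = 39334.0618 mmHg

39334.0618 mmHg


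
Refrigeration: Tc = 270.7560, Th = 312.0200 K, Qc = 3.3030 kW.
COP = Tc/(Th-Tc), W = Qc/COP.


COP = 270.7560 / 41.2640 = 6.5616
W = 3.3030 / 6.5616 = 0.5034 kW

COP = 6.5616, W = 0.5034 kW


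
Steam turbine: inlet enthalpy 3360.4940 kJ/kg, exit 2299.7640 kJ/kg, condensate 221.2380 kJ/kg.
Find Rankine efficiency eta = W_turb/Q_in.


W = 1060.7300 kJ/kg
Q_in = 3139.2560 kJ/kg
eta = 0.3379 = 33.7892%

eta = 33.7892%


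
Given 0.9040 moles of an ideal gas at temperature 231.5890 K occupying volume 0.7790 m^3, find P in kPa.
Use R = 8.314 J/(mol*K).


P = nRT/V = 0.9040 * 8.314 * 231.5890 / 0.7790
= 1740.5896 / 0.7790 = 2234.3897 Pa = 2.2344 kPa

2.2344 kPa


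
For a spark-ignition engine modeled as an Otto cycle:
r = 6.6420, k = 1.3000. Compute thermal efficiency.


r^(k-1) = 1.7648
eta = 1 - 1/1.7648 = 0.4334 = 43.3356%

43.3356%


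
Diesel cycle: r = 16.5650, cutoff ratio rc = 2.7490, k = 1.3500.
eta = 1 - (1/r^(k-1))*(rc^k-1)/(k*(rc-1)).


r^(k-1) = 2.6713
rc^k = 3.9164
eta = 0.5376 = 53.7614%

53.7614%


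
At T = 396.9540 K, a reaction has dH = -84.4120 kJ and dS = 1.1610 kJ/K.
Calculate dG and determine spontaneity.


T*dS = 396.9540 * 1.1610 = 460.8636 kJ
dG = -84.4120 - 460.8636 = -545.2756 kJ (spontaneous)

dG = -545.2756 kJ, spontaneous


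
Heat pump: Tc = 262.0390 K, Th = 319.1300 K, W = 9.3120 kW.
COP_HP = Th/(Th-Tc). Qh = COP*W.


COP = 319.1300 / 57.0910 = 5.5898
Qh = 5.5898 * 9.3120 = 52.0527 kW

COP = 5.5898, Qh = 52.0527 kW


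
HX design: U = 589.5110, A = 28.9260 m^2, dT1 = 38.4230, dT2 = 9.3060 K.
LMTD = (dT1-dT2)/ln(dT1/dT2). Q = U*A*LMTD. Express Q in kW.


LMTD = 20.5339 K
Q = 589.5110 * 28.9260 * 20.5339 = 350147.9957 W = 350.1480 kW

350.1480 kW


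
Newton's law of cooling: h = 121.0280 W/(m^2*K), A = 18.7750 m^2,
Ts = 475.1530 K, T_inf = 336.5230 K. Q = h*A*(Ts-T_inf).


dT = 138.6300 K
Q = 121.0280 * 18.7750 * 138.6300 = 315009.0460 W

315009.0460 W


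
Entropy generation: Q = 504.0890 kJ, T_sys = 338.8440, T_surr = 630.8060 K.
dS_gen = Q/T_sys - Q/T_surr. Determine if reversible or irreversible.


dS_sys = 504.0890/338.8440 = 1.4877 kJ/K
dS_surr = -504.0890/630.8060 = -0.7991 kJ/K
dS_gen = 1.4877 - 0.7991 = 0.6886 kJ/K (irreversible)

dS_gen = 0.6886 kJ/K, irreversible


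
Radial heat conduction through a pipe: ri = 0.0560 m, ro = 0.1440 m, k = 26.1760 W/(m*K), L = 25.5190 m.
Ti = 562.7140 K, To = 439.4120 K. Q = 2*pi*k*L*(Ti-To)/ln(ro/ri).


dT = 123.3020 K
ln(ro/ri) = 0.9445
Q = 2*pi*26.1760*25.5190*123.3020 / 0.9445 = 547939.5065 W

547939.5065 W


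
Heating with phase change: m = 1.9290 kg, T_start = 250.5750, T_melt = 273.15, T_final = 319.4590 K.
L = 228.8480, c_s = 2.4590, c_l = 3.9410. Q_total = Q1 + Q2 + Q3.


Q1 (sensible, solid) = 1.9290 * 2.4590 * 22.5750 = 107.0825 kJ
Q2 (latent) = 1.9290 * 228.8480 = 441.4478 kJ
Q3 (sensible, liquid) = 1.9290 * 3.9410 * 46.3090 = 352.0498 kJ
Q_total = 900.5801 kJ

900.5801 kJ


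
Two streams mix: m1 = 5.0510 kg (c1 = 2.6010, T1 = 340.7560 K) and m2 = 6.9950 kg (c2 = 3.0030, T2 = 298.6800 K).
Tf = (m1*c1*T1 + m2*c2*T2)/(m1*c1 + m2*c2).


num = 10750.8010
den = 34.1436
Tf = 314.8698 K

314.8698 K


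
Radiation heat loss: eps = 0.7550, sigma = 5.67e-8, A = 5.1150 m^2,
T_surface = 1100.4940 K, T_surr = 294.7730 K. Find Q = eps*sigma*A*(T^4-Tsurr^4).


T^4 = 1.4667e+12
Tsurr^4 = 7.5501e+09
Q = 0.7550 * 5.67e-8 * 5.1150 * 1.4592e+12 = 319510.4311 W

319510.4311 W


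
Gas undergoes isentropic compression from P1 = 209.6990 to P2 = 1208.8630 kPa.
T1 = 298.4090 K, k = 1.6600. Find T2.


(k-1)/k = 0.3976
(P2/P1)^exp = 2.0067
T2 = 298.4090 * 2.0067 = 598.8127 K

598.8127 K


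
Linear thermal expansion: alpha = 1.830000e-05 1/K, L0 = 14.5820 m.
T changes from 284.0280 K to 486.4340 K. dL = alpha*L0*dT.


dT = 202.4060 K
dL = 1.830000e-05 * 14.5820 * 202.4060 = 0.054012 m
L_final = 14.636012 m

dL = 0.054012 m


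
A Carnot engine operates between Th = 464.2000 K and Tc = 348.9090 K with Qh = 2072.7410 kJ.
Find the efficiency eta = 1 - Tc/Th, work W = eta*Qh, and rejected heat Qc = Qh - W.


eta = 1 - 348.9090/464.2000 = 0.2484
W = 0.2484 * 2072.7410 = 514.7962 kJ
Qc = 2072.7410 - 514.7962 = 1557.9448 kJ

eta = 24.8365%, W = 514.7962 kJ, Qc = 1557.9448 kJ


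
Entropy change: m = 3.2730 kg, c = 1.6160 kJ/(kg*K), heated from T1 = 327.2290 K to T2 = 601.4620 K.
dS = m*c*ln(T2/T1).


T2/T1 = 1.8380
ln(T2/T1) = 0.6087
dS = 3.2730 * 1.6160 * 0.6087 = 3.2195 kJ/K

3.2195 kJ/K


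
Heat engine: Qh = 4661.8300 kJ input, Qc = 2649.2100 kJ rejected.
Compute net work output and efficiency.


W = 4661.8300 - 2649.2100 = 2012.6200 kJ
eta = 2012.6200 / 4661.8300 = 0.4317 = 43.1723%

W = 2012.6200 kJ, eta = 43.1723%


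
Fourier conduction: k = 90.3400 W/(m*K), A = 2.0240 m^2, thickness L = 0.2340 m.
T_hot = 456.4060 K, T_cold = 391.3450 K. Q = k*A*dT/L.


dT = 65.0610 K
Q = 90.3400 * 2.0240 * 65.0610 / 0.2340 = 50838.8211 W

50838.8211 W


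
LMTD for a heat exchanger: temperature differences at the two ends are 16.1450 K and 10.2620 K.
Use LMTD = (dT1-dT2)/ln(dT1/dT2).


dT1/dT2 = 1.5733
ln(dT1/dT2) = 0.4532
LMTD = 5.8830 / 0.4532 = 12.9821 K

12.9821 K


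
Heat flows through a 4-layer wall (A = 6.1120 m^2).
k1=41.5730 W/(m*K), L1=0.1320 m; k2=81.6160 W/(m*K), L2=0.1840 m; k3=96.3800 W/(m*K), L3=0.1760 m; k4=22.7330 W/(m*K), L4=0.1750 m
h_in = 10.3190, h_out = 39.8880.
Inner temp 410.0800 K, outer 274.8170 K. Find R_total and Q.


R_conv_in = 1/(10.3190*6.1120) = 0.0159
R_1 = 0.1320/(41.5730*6.1120) = 0.0005
R_2 = 0.1840/(81.6160*6.1120) = 0.0004
R_3 = 0.1760/(96.3800*6.1120) = 0.0003
R_4 = 0.1750/(22.7330*6.1120) = 0.0013
R_conv_out = 1/(39.8880*6.1120) = 0.0041
R_total = 0.0224 K/W
Q = 135.2630 / 0.0224 = 6037.4784 W

R_total = 0.0224 K/W, Q = 6037.4784 W


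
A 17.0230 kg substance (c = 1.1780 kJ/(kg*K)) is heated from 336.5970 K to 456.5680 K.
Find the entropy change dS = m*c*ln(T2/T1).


T2/T1 = 1.3564
ln(T2/T1) = 0.3049
dS = 17.0230 * 1.1780 * 0.3049 = 6.1132 kJ/K

6.1132 kJ/K


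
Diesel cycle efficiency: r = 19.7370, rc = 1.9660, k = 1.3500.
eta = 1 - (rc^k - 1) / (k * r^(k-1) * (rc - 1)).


r^(k-1) = 2.8402
rc^k = 2.4908
eta = 0.5975 = 59.7507%

59.7507%


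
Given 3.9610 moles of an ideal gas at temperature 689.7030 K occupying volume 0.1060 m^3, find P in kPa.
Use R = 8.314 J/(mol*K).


P = nRT/V = 3.9610 * 8.314 * 689.7030 / 0.1060
= 22713.1295 / 0.1060 = 214274.8069 Pa = 214.2748 kPa

214.2748 kPa


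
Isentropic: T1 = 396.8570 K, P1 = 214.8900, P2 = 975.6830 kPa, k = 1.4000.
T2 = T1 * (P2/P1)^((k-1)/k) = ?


(k-1)/k = 0.2857
(P2/P1)^exp = 1.5408
T2 = 396.8570 * 1.5408 = 611.4695 K

611.4695 K


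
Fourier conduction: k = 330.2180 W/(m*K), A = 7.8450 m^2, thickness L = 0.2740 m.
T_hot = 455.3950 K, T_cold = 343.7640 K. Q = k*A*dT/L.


dT = 111.6310 K
Q = 330.2180 * 7.8450 * 111.6310 / 0.2740 = 1055426.3752 W

1055426.3752 W


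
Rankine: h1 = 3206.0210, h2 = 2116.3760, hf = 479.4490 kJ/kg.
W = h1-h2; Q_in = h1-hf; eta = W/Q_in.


W = 1089.6450 kJ/kg
Q_in = 2726.5720 kJ/kg
eta = 0.3996 = 39.9639%

eta = 39.9639%


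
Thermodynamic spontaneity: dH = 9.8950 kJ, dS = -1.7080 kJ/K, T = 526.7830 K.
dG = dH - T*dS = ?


T*dS = 526.7830 * -1.7080 = -899.7454 kJ
dG = 9.8950 + 899.7454 = 909.6404 kJ (non-spontaneous)

dG = 909.6404 kJ, non-spontaneous


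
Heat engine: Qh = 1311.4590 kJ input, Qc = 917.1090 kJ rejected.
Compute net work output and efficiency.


W = 1311.4590 - 917.1090 = 394.3500 kJ
eta = 394.3500 / 1311.4590 = 0.3007 = 30.0696%

W = 394.3500 kJ, eta = 30.0696%


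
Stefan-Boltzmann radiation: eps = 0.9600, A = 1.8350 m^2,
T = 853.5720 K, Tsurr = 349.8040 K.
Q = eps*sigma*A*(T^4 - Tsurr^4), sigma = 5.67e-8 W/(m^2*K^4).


T^4 = 5.3084e+11
Tsurr^4 = 1.4973e+10
Q = 0.9600 * 5.67e-8 * 1.8350 * 5.1586e+11 = 51525.8665 W

51525.8665 W


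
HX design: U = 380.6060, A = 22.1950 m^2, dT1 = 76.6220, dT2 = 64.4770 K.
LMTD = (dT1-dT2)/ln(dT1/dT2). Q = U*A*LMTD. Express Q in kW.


LMTD = 70.3749 K
Q = 380.6060 * 22.1950 * 70.3749 = 594495.7154 W = 594.4957 kW

594.4957 kW


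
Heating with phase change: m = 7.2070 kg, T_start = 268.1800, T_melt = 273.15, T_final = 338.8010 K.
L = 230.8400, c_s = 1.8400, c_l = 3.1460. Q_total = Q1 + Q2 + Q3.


Q1 (sensible, solid) = 7.2070 * 1.8400 * 4.9700 = 65.9066 kJ
Q2 (latent) = 7.2070 * 230.8400 = 1663.6639 kJ
Q3 (sensible, liquid) = 7.2070 * 3.1460 * 65.6510 = 1488.5197 kJ
Q_total = 3218.0902 kJ

3218.0902 kJ


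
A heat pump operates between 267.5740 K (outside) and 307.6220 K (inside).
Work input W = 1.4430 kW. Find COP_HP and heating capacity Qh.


COP = 307.6220 / 40.0480 = 7.6813
Qh = 7.6813 * 1.4430 = 11.0842 kW

COP = 7.6813, Qh = 11.0842 kW


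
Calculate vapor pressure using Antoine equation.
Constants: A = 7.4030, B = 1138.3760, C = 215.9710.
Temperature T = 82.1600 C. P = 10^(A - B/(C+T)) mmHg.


C+T = 298.1310
B/(C+T) = 3.8184
log10(P) = 7.4030 - 3.8184 = 3.5846
P = 10^3.5846 = 3842.5971 mmHg

3842.5971 mmHg


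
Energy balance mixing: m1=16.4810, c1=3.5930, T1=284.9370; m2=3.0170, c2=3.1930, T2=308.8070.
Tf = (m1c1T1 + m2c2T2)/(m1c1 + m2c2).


num = 19847.7204
den = 68.8495
Tf = 288.2768 K

288.2768 K


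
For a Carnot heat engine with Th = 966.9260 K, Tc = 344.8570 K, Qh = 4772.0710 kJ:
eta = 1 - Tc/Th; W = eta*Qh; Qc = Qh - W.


eta = 1 - 344.8570/966.9260 = 0.6433
W = 0.6433 * 4772.0710 = 3070.0979 kJ
Qc = 4772.0710 - 3070.0979 = 1701.9731 kJ

eta = 64.3347%, W = 3070.0979 kJ, Qc = 1701.9731 kJ


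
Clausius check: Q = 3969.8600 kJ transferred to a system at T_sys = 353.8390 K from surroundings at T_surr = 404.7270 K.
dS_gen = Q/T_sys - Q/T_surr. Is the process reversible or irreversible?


dS_sys = 3969.8600/353.8390 = 11.2194 kJ/K
dS_surr = -3969.8600/404.7270 = -9.8087 kJ/K
dS_gen = 11.2194 - 9.8087 = 1.4107 kJ/K (irreversible)

dS_gen = 1.4107 kJ/K, irreversible


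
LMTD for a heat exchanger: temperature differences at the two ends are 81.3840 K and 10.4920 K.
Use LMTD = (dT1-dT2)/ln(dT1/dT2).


dT1/dT2 = 7.7568
ln(dT1/dT2) = 2.0486
LMTD = 70.8920 / 2.0486 = 34.6057 K

34.6057 K


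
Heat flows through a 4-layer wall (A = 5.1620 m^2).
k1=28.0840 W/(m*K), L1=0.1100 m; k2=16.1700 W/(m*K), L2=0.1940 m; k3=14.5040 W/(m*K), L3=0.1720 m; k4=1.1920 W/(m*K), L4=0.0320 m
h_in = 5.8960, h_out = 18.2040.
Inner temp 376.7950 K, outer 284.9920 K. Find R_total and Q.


R_conv_in = 1/(5.8960*5.1620) = 0.0329
R_1 = 0.1100/(28.0840*5.1620) = 0.0008
R_2 = 0.1940/(16.1700*5.1620) = 0.0023
R_3 = 0.1720/(14.5040*5.1620) = 0.0023
R_4 = 0.0320/(1.1920*5.1620) = 0.0052
R_conv_out = 1/(18.2040*5.1620) = 0.0106
R_total = 0.0541 K/W
Q = 91.8030 / 0.0541 = 1697.5570 W

R_total = 0.0541 K/W, Q = 1697.5570 W


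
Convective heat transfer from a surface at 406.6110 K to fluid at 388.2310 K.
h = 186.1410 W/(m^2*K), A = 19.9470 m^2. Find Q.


dT = 18.3800 K
Q = 186.1410 * 19.9470 * 18.3800 = 68244.1042 W

68244.1042 W


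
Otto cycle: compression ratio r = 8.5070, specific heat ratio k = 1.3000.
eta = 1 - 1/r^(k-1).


r^(k-1) = 1.9008
eta = 1 - 1/1.9008 = 0.4739 = 47.3901%

47.3901%


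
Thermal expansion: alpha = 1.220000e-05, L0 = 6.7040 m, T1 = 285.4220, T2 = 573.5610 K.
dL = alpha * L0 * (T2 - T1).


dT = 288.1390 K
dL = 1.220000e-05 * 6.7040 * 288.1390 = 0.023567 m
L_final = 6.727567 m

dL = 0.023567 m


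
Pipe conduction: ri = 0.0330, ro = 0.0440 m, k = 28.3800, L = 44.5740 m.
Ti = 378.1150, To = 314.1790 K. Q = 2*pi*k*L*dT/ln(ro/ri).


dT = 63.9360 K
ln(ro/ri) = 0.2877
Q = 2*pi*28.3800*44.5740*63.9360 / 0.2877 = 1766471.0800 W

1766471.0800 W


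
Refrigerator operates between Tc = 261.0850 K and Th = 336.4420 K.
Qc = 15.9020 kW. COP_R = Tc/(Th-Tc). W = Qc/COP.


COP = 261.0850 / 75.3570 = 3.4646
W = 15.9020 / 3.4646 = 4.5898 kW

COP = 3.4646, W = 4.5898 kW


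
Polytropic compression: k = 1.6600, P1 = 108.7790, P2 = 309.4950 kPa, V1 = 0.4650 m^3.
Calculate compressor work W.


(k-1)/k = 0.3976
(P2/P1)^exp = 1.5155
W = 2.5152 * 108.7790 * 0.4650 * (1.5155 - 1) = 65.5799 kJ

65.5799 kJ


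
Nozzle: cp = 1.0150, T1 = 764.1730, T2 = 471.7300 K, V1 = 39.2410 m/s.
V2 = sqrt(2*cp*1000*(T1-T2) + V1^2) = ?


dT = 292.4430 K
2*cp*1000*dT = 593659.2900
V1^2 = 1539.8561
V2 = sqrt(595199.1461) = 771.4915 m/s

771.4915 m/s


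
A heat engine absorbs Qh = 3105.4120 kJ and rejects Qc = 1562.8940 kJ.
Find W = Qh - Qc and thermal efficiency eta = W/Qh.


W = 3105.4120 - 1562.8940 = 1542.5180 kJ
eta = 1542.5180 / 3105.4120 = 0.4967 = 49.6719%

W = 1542.5180 kJ, eta = 49.6719%


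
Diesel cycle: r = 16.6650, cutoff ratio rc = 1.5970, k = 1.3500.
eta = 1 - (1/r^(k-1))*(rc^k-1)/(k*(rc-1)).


r^(k-1) = 2.6769
rc^k = 1.8813
eta = 0.5915 = 59.1501%

59.1501%


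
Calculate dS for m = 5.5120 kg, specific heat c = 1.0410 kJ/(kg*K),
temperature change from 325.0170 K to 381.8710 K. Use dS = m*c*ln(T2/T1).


T2/T1 = 1.1749
ln(T2/T1) = 0.1612
dS = 5.5120 * 1.0410 * 0.1612 = 0.9250 kJ/K

0.9250 kJ/K


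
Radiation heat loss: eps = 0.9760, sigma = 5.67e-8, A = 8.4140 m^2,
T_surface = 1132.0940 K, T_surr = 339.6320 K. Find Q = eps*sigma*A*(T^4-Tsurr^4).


T^4 = 1.6426e+12
Tsurr^4 = 1.3306e+10
Q = 0.9760 * 5.67e-8 * 8.4140 * 1.6293e+12 = 758635.3411 W

758635.3411 W


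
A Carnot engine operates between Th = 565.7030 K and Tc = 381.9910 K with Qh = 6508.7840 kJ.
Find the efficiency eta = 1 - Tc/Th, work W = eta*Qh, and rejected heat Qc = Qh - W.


eta = 1 - 381.9910/565.7030 = 0.3247
W = 0.3247 * 6508.7840 = 2113.7270 kJ
Qc = 6508.7840 - 2113.7270 = 4395.0570 kJ

eta = 32.4750%, W = 2113.7270 kJ, Qc = 4395.0570 kJ


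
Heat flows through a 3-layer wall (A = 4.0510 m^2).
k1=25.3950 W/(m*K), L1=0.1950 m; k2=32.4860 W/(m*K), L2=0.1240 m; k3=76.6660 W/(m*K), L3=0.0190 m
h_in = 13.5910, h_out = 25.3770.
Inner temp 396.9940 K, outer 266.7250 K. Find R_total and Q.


R_conv_in = 1/(13.5910*4.0510) = 0.0182
R_1 = 0.1950/(25.3950*4.0510) = 0.0019
R_2 = 0.1240/(32.4860*4.0510) = 0.0009
R_3 = 0.0190/(76.6660*4.0510) = 6.1177e-05
R_conv_out = 1/(25.3770*4.0510) = 0.0097
R_total = 0.0308 K/W
Q = 130.2690 / 0.0308 = 4230.9847 W

R_total = 0.0308 K/W, Q = 4230.9847 W


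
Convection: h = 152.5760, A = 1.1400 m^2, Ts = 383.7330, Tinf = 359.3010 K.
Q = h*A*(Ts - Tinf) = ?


dT = 24.4320 K
Q = 152.5760 * 1.1400 * 24.4320 = 4249.6200 W

4249.6200 W


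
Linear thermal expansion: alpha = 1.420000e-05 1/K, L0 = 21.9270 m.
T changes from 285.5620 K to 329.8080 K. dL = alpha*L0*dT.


dT = 44.2460 K
dL = 1.420000e-05 * 21.9270 * 44.2460 = 0.013777 m
L_final = 21.940777 m

dL = 0.013777 m


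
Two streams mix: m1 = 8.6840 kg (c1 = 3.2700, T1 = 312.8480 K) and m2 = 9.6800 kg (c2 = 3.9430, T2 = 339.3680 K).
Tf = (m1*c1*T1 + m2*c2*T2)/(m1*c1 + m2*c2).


num = 21836.9238
den = 66.5649
Tf = 328.0545 K

328.0545 K


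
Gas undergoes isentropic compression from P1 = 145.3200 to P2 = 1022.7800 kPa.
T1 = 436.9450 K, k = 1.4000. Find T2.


(k-1)/k = 0.2857
(P2/P1)^exp = 1.7463
T2 = 436.9450 * 1.7463 = 763.0576 K

763.0576 K


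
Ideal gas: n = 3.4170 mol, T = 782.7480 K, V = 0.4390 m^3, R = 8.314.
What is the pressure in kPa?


P = nRT/V = 3.4170 * 8.314 * 782.7480 / 0.4390
= 22237.0394 / 0.4390 = 50653.8483 Pa = 50.6538 kPa

50.6538 kPa


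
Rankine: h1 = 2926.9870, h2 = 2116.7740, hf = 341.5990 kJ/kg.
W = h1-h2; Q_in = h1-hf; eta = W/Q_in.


W = 810.2130 kJ/kg
Q_in = 2585.3880 kJ/kg
eta = 0.3134 = 31.3382%

eta = 31.3382%


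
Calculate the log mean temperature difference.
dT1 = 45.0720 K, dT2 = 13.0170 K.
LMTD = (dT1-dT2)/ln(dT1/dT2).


dT1/dT2 = 3.4625
ln(dT1/dT2) = 1.2420
LMTD = 32.0550 / 1.2420 = 25.8091 K

25.8091 K


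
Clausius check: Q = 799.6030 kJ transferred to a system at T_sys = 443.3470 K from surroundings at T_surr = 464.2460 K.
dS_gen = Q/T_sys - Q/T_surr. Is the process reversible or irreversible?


dS_sys = 799.6030/443.3470 = 1.8036 kJ/K
dS_surr = -799.6030/464.2460 = -1.7224 kJ/K
dS_gen = 1.8036 - 1.7224 = 0.0812 kJ/K (irreversible)

dS_gen = 0.0812 kJ/K, irreversible


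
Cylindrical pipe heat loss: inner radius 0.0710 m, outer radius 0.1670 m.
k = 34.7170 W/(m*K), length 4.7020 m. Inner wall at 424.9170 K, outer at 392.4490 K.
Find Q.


dT = 32.4680 K
ln(ro/ri) = 0.8553
Q = 2*pi*34.7170*4.7020*32.4680 / 0.8553 = 38934.5063 W

38934.5063 W


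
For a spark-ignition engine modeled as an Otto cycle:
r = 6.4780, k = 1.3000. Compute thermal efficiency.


r^(k-1) = 1.7516
eta = 1 - 1/1.7516 = 0.4291 = 42.9090%

42.9090%


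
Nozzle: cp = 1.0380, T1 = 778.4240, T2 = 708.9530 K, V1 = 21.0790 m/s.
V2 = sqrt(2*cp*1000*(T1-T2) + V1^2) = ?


dT = 69.4710 K
2*cp*1000*dT = 144221.7960
V1^2 = 444.3242
V2 = sqrt(144666.1202) = 380.3500 m/s

380.3500 m/s


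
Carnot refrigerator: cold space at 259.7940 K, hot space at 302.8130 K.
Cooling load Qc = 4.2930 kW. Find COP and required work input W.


COP = 259.7940 / 43.0190 = 6.0391
W = 4.2930 / 6.0391 = 0.7109 kW

COP = 6.0391, W = 0.7109 kW


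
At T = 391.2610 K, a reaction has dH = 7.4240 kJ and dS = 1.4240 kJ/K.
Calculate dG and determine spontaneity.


T*dS = 391.2610 * 1.4240 = 557.1557 kJ
dG = 7.4240 - 557.1557 = -549.7317 kJ (spontaneous)

dG = -549.7317 kJ, spontaneous


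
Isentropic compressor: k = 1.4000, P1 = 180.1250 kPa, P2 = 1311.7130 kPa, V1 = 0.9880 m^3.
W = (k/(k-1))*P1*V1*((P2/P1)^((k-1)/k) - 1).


(k-1)/k = 0.2857
(P2/P1)^exp = 1.7634
W = 3.5000 * 180.1250 * 0.9880 * (1.7634 - 1) = 475.5273 kJ

475.5273 kJ


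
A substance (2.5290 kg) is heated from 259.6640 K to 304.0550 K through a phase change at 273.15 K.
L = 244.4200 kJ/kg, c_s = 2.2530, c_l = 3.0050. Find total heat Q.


Q1 (sensible, solid) = 2.5290 * 2.2530 * 13.4860 = 76.8410 kJ
Q2 (latent) = 2.5290 * 244.4200 = 618.1382 kJ
Q3 (sensible, liquid) = 2.5290 * 3.0050 * 30.9050 = 234.8670 kJ
Q_total = 929.8462 kJ

929.8462 kJ


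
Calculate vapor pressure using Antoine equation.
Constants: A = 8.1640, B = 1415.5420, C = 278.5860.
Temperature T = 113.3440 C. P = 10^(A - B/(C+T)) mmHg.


C+T = 391.9300
B/(C+T) = 3.6117
log10(P) = 8.1640 - 3.6117 = 4.5523
P = 10^4.5523 = 35667.9804 mmHg

35667.9804 mmHg


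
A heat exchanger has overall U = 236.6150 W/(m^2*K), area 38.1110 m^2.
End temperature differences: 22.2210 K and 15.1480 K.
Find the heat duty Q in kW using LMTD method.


LMTD = 18.4592 K
Q = 236.6150 * 38.1110 * 18.4592 = 166458.3537 W = 166.4584 kW

166.4584 kW


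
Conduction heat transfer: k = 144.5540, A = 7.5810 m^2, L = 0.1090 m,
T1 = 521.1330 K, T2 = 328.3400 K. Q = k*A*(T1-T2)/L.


dT = 192.7930 K
Q = 144.5540 * 7.5810 * 192.7930 / 0.1090 = 1938301.6868 W

1938301.6868 W


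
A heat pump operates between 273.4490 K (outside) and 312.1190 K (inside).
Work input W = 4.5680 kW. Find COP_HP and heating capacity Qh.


COP = 312.1190 / 38.6700 = 8.0713
Qh = 8.0713 * 4.5680 = 36.8699 kW

COP = 8.0713, Qh = 36.8699 kW


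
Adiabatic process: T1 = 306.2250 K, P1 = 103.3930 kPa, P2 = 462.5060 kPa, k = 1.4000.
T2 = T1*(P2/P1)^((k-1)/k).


(k-1)/k = 0.2857
(P2/P1)^exp = 1.5342
T2 = 306.2250 * 1.5342 = 469.8225 K

469.8225 K


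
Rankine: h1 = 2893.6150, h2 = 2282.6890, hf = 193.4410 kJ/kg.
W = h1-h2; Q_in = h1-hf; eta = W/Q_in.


W = 610.9260 kJ/kg
Q_in = 2700.1740 kJ/kg
eta = 0.2263 = 22.6254%

eta = 22.6254%


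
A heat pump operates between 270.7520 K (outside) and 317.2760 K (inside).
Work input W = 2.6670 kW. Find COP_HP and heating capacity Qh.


COP = 317.2760 / 46.5240 = 6.8196
Qh = 6.8196 * 2.6670 = 18.1879 kW

COP = 6.8196, Qh = 18.1879 kW


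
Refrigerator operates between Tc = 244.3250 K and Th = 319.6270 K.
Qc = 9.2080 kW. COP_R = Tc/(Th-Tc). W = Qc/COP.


COP = 244.3250 / 75.3020 = 3.2446
W = 9.2080 / 3.2446 = 2.8379 kW

COP = 3.2446, W = 2.8379 kW


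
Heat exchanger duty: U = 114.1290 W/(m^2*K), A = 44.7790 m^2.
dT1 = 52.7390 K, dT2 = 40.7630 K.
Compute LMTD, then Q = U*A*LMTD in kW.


LMTD = 46.4942 K
Q = 114.1290 * 44.7790 * 46.4942 = 237612.5393 W = 237.6125 kW

237.6125 kW


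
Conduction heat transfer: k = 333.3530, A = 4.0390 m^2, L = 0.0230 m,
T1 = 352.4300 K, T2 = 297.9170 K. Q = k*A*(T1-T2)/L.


dT = 54.5130 K
Q = 333.3530 * 4.0390 * 54.5130 / 0.0230 = 3191173.8768 W

3191173.8768 W


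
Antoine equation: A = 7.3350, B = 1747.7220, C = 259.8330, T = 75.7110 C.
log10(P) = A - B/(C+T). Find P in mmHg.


C+T = 335.5440
B/(C+T) = 5.2086
log10(P) = 7.3350 - 5.2086 = 2.1264
P = 10^2.1264 = 133.7758 mmHg

133.7758 mmHg


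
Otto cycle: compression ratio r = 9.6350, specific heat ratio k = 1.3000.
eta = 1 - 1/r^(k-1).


r^(k-1) = 1.9731
eta = 1 - 1/1.9731 = 0.4932 = 49.3191%

49.3191%


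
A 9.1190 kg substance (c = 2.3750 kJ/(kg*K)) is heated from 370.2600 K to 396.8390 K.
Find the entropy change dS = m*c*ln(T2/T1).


T2/T1 = 1.0718
ln(T2/T1) = 0.0693
dS = 9.1190 * 2.3750 * 0.0693 = 1.5014 kJ/K

1.5014 kJ/K


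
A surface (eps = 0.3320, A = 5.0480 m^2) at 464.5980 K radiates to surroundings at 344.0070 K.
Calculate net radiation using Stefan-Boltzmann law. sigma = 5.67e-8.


T^4 = 4.6592e+10
Tsurr^4 = 1.4005e+10
Q = 0.3320 * 5.67e-8 * 5.0480 * 3.2587e+10 = 3096.6207 W

3096.6207 W


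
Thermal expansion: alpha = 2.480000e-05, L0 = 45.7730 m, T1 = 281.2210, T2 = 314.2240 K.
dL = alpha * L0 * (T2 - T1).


dT = 33.0030 K
dL = 2.480000e-05 * 45.7730 * 33.0030 = 0.037464 m
L_final = 45.810464 m

dL = 0.037464 m


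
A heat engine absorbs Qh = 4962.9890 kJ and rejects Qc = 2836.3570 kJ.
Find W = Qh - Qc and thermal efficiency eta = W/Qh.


W = 4962.9890 - 2836.3570 = 2126.6320 kJ
eta = 2126.6320 / 4962.9890 = 0.4285 = 42.8498%

W = 2126.6320 kJ, eta = 42.8498%


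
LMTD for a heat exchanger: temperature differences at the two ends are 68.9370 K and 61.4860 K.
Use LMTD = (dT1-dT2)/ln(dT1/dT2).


dT1/dT2 = 1.1212
ln(dT1/dT2) = 0.1144
LMTD = 7.4510 / 0.1144 = 65.1405 K

65.1405 K


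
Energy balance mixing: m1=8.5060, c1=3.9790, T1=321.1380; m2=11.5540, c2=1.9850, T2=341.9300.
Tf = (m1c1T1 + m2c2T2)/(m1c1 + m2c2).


num = 18711.0943
den = 56.7801
Tf = 329.5363 K

329.5363 K


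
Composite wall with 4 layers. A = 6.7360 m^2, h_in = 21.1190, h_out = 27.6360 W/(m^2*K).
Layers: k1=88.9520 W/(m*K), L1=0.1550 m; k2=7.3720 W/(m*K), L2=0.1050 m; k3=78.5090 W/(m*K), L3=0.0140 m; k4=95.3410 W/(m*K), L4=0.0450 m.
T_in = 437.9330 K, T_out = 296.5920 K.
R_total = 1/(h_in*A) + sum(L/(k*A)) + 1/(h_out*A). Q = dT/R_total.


R_conv_in = 1/(21.1190*6.7360) = 0.0070
R_1 = 0.1550/(88.9520*6.7360) = 0.0003
R_2 = 0.1050/(7.3720*6.7360) = 0.0021
R_3 = 0.0140/(78.5090*6.7360) = 2.6473e-05
R_4 = 0.0450/(95.3410*6.7360) = 7.0070e-05
R_conv_out = 1/(27.6360*6.7360) = 0.0054
R_total = 0.0149 K/W
Q = 141.3410 / 0.0149 = 9504.4466 W

R_total = 0.0149 K/W, Q = 9504.4466 W


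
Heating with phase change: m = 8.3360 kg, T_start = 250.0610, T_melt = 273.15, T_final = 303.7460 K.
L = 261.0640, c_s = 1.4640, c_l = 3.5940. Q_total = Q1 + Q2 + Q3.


Q1 (sensible, solid) = 8.3360 * 1.4640 * 23.0890 = 281.7759 kJ
Q2 (latent) = 8.3360 * 261.0640 = 2176.2295 kJ
Q3 (sensible, liquid) = 8.3360 * 3.5940 * 30.5960 = 916.6434 kJ
Q_total = 3374.6489 kJ

3374.6489 kJ


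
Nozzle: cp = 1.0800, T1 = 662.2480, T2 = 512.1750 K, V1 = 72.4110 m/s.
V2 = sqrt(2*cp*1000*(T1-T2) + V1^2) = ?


dT = 150.0730 K
2*cp*1000*dT = 324157.6800
V1^2 = 5243.3529
V2 = sqrt(329401.0329) = 573.9347 m/s

573.9347 m/s


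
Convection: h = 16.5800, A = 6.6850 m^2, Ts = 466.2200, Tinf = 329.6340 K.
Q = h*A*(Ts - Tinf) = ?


dT = 136.5860 K
Q = 16.5800 * 6.6850 * 136.5860 = 15138.8235 W

15138.8235 W


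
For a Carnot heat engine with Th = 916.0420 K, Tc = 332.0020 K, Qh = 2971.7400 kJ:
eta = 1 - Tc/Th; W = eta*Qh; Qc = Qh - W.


eta = 1 - 332.0020/916.0420 = 0.6376
W = 0.6376 * 2971.7400 = 1894.6894 kJ
Qc = 2971.7400 - 1894.6894 = 1077.0506 kJ

eta = 63.7569%, W = 1894.6894 kJ, Qc = 1077.0506 kJ


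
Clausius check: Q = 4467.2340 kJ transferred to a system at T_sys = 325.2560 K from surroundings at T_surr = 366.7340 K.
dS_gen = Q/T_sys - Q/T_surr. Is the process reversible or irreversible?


dS_sys = 4467.2340/325.2560 = 13.7345 kJ/K
dS_surr = -4467.2340/366.7340 = -12.1811 kJ/K
dS_gen = 13.7345 - 12.1811 = 1.5534 kJ/K (irreversible)

dS_gen = 1.5534 kJ/K, irreversible


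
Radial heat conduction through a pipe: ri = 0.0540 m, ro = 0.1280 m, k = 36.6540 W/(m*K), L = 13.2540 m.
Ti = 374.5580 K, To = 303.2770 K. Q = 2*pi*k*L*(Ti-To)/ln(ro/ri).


dT = 71.2810 K
ln(ro/ri) = 0.8630
Q = 2*pi*36.6540*13.2540*71.2810 / 0.8630 = 252108.7624 W

252108.7624 W


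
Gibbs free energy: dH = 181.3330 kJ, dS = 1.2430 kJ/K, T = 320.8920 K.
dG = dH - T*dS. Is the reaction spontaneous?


T*dS = 320.8920 * 1.2430 = 398.8688 kJ
dG = 181.3330 - 398.8688 = -217.5358 kJ (spontaneous)

dG = -217.5358 kJ, spontaneous


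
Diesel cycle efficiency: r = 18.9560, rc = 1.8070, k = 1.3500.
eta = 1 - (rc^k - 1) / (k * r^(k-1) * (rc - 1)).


r^(k-1) = 2.8003
rc^k = 2.2228
eta = 0.5992 = 59.9203%

59.9203%


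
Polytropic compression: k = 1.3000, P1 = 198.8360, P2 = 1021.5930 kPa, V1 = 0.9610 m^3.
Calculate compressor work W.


(k-1)/k = 0.2308
(P2/P1)^exp = 1.4589
W = 4.3333 * 198.8360 * 0.9610 * (1.4589 - 1) = 379.9817 kJ

379.9817 kJ


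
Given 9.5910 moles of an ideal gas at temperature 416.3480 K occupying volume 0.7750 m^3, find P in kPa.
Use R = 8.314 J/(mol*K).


P = nRT/V = 9.5910 * 8.314 * 416.3480 / 0.7750
= 33199.4122 / 0.7750 = 42837.9512 Pa = 42.8380 kPa

42.8380 kPa


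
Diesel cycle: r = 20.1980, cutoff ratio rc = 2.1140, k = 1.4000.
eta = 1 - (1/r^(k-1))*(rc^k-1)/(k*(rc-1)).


r^(k-1) = 3.3275
rc^k = 2.8520
eta = 0.6431 = 64.3138%

64.3138%


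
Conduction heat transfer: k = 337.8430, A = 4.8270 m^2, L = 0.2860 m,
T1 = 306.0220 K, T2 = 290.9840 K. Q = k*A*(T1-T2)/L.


dT = 15.0380 K
Q = 337.8430 * 4.8270 * 15.0380 / 0.2860 = 85746.4741 W

85746.4741 W


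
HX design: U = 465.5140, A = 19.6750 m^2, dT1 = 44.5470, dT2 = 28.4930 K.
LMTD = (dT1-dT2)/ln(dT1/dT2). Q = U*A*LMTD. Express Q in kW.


LMTD = 35.9241 K
Q = 465.5140 * 19.6750 * 35.9241 = 329028.5919 W = 329.0286 kW

329.0286 kW


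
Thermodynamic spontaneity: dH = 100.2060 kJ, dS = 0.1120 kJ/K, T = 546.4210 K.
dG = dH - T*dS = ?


T*dS = 546.4210 * 0.1120 = 61.1992 kJ
dG = 100.2060 - 61.1992 = 39.0068 kJ (non-spontaneous)

dG = 39.0068 kJ, non-spontaneous


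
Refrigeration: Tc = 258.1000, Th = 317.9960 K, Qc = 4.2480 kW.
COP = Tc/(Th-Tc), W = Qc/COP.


COP = 258.1000 / 59.8960 = 4.3091
W = 4.2480 / 4.3091 = 0.9858 kW

COP = 4.3091, W = 0.9858 kW


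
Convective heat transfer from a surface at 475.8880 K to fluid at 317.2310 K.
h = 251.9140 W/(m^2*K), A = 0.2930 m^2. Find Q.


dT = 158.6570 K
Q = 251.9140 * 0.2930 * 158.6570 = 11710.6004 W

11710.6004 W


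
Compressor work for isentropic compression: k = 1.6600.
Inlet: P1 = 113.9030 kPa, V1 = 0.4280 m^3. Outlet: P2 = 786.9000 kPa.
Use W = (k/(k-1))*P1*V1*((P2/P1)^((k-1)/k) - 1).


(k-1)/k = 0.3976
(P2/P1)^exp = 2.1564
W = 2.5152 * 113.9030 * 0.4280 * (2.1564 - 1) = 141.7929 kJ

141.7929 kJ


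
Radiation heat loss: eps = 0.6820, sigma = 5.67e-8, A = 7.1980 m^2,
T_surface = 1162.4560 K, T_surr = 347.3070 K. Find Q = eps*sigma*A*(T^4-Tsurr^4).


T^4 = 1.8260e+12
Tsurr^4 = 1.4550e+10
Q = 0.6820 * 5.67e-8 * 7.1980 * 1.8115e+12 = 504209.5431 W

504209.5431 W


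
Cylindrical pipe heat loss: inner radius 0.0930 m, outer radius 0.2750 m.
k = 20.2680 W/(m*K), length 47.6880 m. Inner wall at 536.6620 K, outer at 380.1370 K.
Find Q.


dT = 156.5250 K
ln(ro/ri) = 1.0842
Q = 2*pi*20.2680*47.6880*156.5250 / 1.0842 = 876769.7484 W

876769.7484 W


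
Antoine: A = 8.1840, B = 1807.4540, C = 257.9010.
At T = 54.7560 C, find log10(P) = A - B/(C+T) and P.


C+T = 312.6570
B/(C+T) = 5.7809
log10(P) = 8.1840 - 5.7809 = 2.4031
P = 10^2.4031 = 252.9598 mmHg

252.9598 mmHg


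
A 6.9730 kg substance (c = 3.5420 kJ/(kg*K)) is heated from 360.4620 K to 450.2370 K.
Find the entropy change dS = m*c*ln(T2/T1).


T2/T1 = 1.2491
ln(T2/T1) = 0.2224
dS = 6.9730 * 3.5420 * 0.2224 = 5.4926 kJ/K

5.4926 kJ/K
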